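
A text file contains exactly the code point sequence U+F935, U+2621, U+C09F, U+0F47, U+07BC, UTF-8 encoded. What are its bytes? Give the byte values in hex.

U+F935: 3-byte form → EF A4 B5.
U+2621: 3-byte form → E2 98 A1.
U+C09F: 3-byte form → EC 82 9F.
U+0F47: 3-byte form → E0 BD 87.
U+07BC: 2-byte form → DE BC.
Concatenated (14 bytes): EF A4 B5 E2 98 A1 EC 82 9F E0 BD 87 DE BC.

EF A4 B5 E2 98 A1 EC 82 9F E0 BD 87 DE BC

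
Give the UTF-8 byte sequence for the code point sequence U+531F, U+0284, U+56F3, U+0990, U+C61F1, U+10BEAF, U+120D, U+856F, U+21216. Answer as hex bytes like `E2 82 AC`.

E5 8C 9F CA 84 E5 9B B3 E0 A6 90 F3 86 87 B1 F4 8B BA AF E1 88 8D E8 95 AF F0 A1 88 96

U+531F: 3-byte form → E5 8C 9F.
U+0284: 2-byte form → CA 84.
U+56F3: 3-byte form → E5 9B B3.
U+0990: 3-byte form → E0 A6 90.
U+C61F1: 4-byte form → F3 86 87 B1.
U+10BEAF: 4-byte form → F4 8B BA AF.
U+120D: 3-byte form → E1 88 8D.
U+856F: 3-byte form → E8 95 AF.
U+21216: 4-byte form → F0 A1 88 96.
Concatenated (29 bytes): E5 8C 9F CA 84 E5 9B B3 E0 A6 90 F3 86 87 B1 F4 8B BA AF E1 88 8D E8 95 AF F0 A1 88 96.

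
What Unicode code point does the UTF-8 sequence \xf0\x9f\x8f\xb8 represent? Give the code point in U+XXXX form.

Leading byte 0xF0 = 11110000 matches 11110xxx → 4-byte sequence.
Byte 1: 0xF0 = 11110000, payload 000 (3 bits).
Byte 2: 0x9F = 10011111 (10xxxxxx ✓), payload 011111.
Byte 3: 0x8F = 10001111 (10xxxxxx ✓), payload 001111.
Byte 4: 0xB8 = 10111000 (10xxxxxx ✓), payload 111000.
Concatenate: 000011111001111111000 = 0x1F3F8 (21 bits → U+1F3F8).

U+1F3F8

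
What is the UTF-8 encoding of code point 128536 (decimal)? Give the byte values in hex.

F0 9F 98 98

U+1F618 = 0x1F618 = 128536 decimal. In range U+10000–U+10FFFF → 4-byte form: 11110xxx 10xxxxxx 10xxxxxx 10xxxxxx.
Binary (21 bits): 000011111011000011000.
Split 3+6+6+6: 000 | 011111 | 011000 | 011000.
Byte 1: 11110000 = 0xF0.
Byte 2: 10011111 = 0x9F.
Byte 3: 10011000 = 0x98.
Byte 4: 10011000 = 0x98.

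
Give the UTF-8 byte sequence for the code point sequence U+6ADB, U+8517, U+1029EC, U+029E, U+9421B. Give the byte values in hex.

E6 AB 9B E8 94 97 F4 82 A7 AC CA 9E F2 94 88 9B

U+6ADB: 3-byte form → E6 AB 9B.
U+8517: 3-byte form → E8 94 97.
U+1029EC: 4-byte form → F4 82 A7 AC.
U+029E: 2-byte form → CA 9E.
U+9421B: 4-byte form → F2 94 88 9B.
Concatenated (16 bytes): E6 AB 9B E8 94 97 F4 82 A7 AC CA 9E F2 94 88 9B.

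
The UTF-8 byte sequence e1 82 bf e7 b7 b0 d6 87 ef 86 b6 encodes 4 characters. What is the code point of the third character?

Offset 0: leading byte 0xE1 = 11100001 → 3-byte char #1 = E1 82 BF.
Offset 3: leading byte 0xE7 = 11100111 → 3-byte char #2 = E7 B7 B0.
Offset 6: leading byte 0xD6 = 11010110 → 2-byte char #3 = D6 87.
Leading byte 0xD6 = 11010110 matches 110xxxxx → 2-byte sequence.
Byte 1: 0xD6 = 11010110, payload 10110 (5 bits).
Byte 2: 0x87 = 10000111 (10xxxxxx ✓), payload 000111.
Concatenate: 10110000111 = 0x587 (11 bits → U+0587).

U+0587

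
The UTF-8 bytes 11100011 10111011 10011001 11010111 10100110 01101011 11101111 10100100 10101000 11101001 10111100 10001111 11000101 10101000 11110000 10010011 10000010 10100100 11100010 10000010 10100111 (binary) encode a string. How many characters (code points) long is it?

Byte at offset 0: 0xE3 = 11100011 → 3-byte char (#1). Advance 3.
Byte at offset 3: 0xD7 = 11010111 → 2-byte char (#2). Advance 2.
Byte at offset 5: 0x6B = 01101011 → 1-byte char (#3). Advance 1.
Byte at offset 6: 0xEF = 11101111 → 3-byte char (#4). Advance 3.
Byte at offset 9: 0xE9 = 11101001 → 3-byte char (#5). Advance 3.
Byte at offset 12: 0xC5 = 11000101 → 2-byte char (#6). Advance 2.
Byte at offset 14: 0xF0 = 11110000 → 4-byte char (#7). Advance 4.
Byte at offset 18: 0xE2 = 11100010 → 3-byte char (#8). Advance 3.
Reached end at offset 21 after 8 code points.

8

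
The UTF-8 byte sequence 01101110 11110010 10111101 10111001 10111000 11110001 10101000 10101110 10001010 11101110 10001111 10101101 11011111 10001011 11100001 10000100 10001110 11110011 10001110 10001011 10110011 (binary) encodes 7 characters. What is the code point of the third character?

U+68B8A

Offset 0: leading byte 0x6E = 01101110 → 1-byte char #1 = 6E.
Offset 1: leading byte 0xF2 = 11110010 → 4-byte char #2 = F2 BD B9 B8.
Offset 5: leading byte 0xF1 = 11110001 → 4-byte char #3 = F1 A8 AE 8A.
Leading byte 0xF1 = 11110001 matches 11110xxx → 4-byte sequence.
Byte 1: 0xF1 = 11110001, payload 001 (3 bits).
Byte 2: 0xA8 = 10101000 (10xxxxxx ✓), payload 101000.
Byte 3: 0xAE = 10101110 (10xxxxxx ✓), payload 101110.
Byte 4: 0x8A = 10001010 (10xxxxxx ✓), payload 001010.
Concatenate: 001101000101110001010 = 0x68B8A (21 bits → U+68B8A).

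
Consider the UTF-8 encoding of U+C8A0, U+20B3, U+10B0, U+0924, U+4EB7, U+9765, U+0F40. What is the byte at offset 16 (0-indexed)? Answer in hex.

U+C8A0 → 3-byte form EC A2 A0 at offsets 0–2.
U+20B3 → 3-byte form E2 82 B3 at offsets 3–5.
U+10B0 → 3-byte form E1 82 B0 at offsets 6–8.
U+0924 → 3-byte form E0 A4 A4 at offsets 9–11.
U+4EB7 → 3-byte form E4 BA B7 at offsets 12–14.
U+9765 → 3-byte form E9 9D A5 at offsets 15–17.
Offset 16 falls in char 6's range; it's byte 2 of E9 9D A5 = 0x9D.

0x9D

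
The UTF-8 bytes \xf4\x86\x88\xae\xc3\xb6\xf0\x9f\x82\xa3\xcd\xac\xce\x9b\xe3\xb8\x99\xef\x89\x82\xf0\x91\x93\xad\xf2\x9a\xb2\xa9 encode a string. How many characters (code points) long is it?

Byte at offset 0: 0xF4 = 11110100 → 4-byte char (#1). Advance 4.
Byte at offset 4: 0xC3 = 11000011 → 2-byte char (#2). Advance 2.
Byte at offset 6: 0xF0 = 11110000 → 4-byte char (#3). Advance 4.
Byte at offset 10: 0xCD = 11001101 → 2-byte char (#4). Advance 2.
Byte at offset 12: 0xCE = 11001110 → 2-byte char (#5). Advance 2.
Byte at offset 14: 0xE3 = 11100011 → 3-byte char (#6). Advance 3.
Byte at offset 17: 0xEF = 11101111 → 3-byte char (#7). Advance 3.
Byte at offset 20: 0xF0 = 11110000 → 4-byte char (#8). Advance 4.
Byte at offset 24: 0xF2 = 11110010 → 4-byte char (#9). Advance 4.
Reached end at offset 28 after 9 code points.

9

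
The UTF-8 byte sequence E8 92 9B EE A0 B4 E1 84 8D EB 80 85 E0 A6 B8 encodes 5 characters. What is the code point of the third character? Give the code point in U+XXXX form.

U+110D

Offset 0: leading byte 0xE8 = 11101000 → 3-byte char #1 = E8 92 9B.
Offset 3: leading byte 0xEE = 11101110 → 3-byte char #2 = EE A0 B4.
Offset 6: leading byte 0xE1 = 11100001 → 3-byte char #3 = E1 84 8D.
Leading byte 0xE1 = 11100001 matches 1110xxxx → 3-byte sequence.
Byte 1: 0xE1 = 11100001, payload 0001 (4 bits).
Byte 2: 0x84 = 10000100 (10xxxxxx ✓), payload 000100.
Byte 3: 0x8D = 10001101 (10xxxxxx ✓), payload 001101.
Concatenate: 0001000100001101 = 0x110D (16 bits → U+110D).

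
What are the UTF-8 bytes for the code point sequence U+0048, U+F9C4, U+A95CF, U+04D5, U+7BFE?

48 EF A7 84 F2 A9 97 8F D3 95 E7 AF BE

U+0048: 1-byte form → 48.
U+F9C4: 3-byte form → EF A7 84.
U+A95CF: 4-byte form → F2 A9 97 8F.
U+04D5: 2-byte form → D3 95.
U+7BFE: 3-byte form → E7 AF BE.
Concatenated (13 bytes): 48 EF A7 84 F2 A9 97 8F D3 95 E7 AF BE.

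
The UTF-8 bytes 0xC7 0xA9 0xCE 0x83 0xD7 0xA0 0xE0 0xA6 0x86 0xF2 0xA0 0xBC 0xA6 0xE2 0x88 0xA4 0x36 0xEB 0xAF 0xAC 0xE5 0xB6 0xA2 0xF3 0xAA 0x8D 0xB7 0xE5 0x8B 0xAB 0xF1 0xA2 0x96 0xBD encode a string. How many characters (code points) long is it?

12

Byte at offset 0: 0xC7 = 11000111 → 2-byte char (#1). Advance 2.
Byte at offset 2: 0xCE = 11001110 → 2-byte char (#2). Advance 2.
Byte at offset 4: 0xD7 = 11010111 → 2-byte char (#3). Advance 2.
Byte at offset 6: 0xE0 = 11100000 → 3-byte char (#4). Advance 3.
Byte at offset 9: 0xF2 = 11110010 → 4-byte char (#5). Advance 4.
Byte at offset 13: 0xE2 = 11100010 → 3-byte char (#6). Advance 3.
Byte at offset 16: 0x36 = 00110110 → 1-byte char (#7). Advance 1.
Byte at offset 17: 0xEB = 11101011 → 3-byte char (#8). Advance 3.
Byte at offset 20: 0xE5 = 11100101 → 3-byte char (#9). Advance 3.
Byte at offset 23: 0xF3 = 11110011 → 4-byte char (#10). Advance 4.
Byte at offset 27: 0xE5 = 11100101 → 3-byte char (#11). Advance 3.
Byte at offset 30: 0xF1 = 11110001 → 4-byte char (#12). Advance 4.
Reached end at offset 34 after 12 code points.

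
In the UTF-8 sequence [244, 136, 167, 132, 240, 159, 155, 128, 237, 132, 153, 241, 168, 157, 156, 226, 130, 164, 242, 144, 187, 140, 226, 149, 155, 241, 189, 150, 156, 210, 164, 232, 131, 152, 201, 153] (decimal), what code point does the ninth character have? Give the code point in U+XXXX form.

Offset 0: leading byte 0xF4 = 11110100 → 4-byte char #1 = F4 88 A7 84.
Offset 4: leading byte 0xF0 = 11110000 → 4-byte char #2 = F0 9F 9B 80.
Offset 8: leading byte 0xED = 11101101 → 3-byte char #3 = ED 84 99.
Offset 11: leading byte 0xF1 = 11110001 → 4-byte char #4 = F1 A8 9D 9C.
Offset 15: leading byte 0xE2 = 11100010 → 3-byte char #5 = E2 82 A4.
Offset 18: leading byte 0xF2 = 11110010 → 4-byte char #6 = F2 90 BB 8C.
Offset 22: leading byte 0xE2 = 11100010 → 3-byte char #7 = E2 95 9B.
Offset 25: leading byte 0xF1 = 11110001 → 4-byte char #8 = F1 BD 96 9C.
Offset 29: leading byte 0xD2 = 11010010 → 2-byte char #9 = D2 A4.
Leading byte 0xD2 = 11010010 matches 110xxxxx → 2-byte sequence.
Byte 1: 0xD2 = 11010010, payload 10010 (5 bits).
Byte 2: 0xA4 = 10100100 (10xxxxxx ✓), payload 100100.
Concatenate: 10010100100 = 0x4A4 (11 bits → U+04A4).

U+04A4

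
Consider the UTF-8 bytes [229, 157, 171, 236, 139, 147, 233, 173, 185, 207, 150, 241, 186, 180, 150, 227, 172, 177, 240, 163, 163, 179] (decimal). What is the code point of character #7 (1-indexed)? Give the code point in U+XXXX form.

U+238F3

Offset 0: leading byte 0xE5 = 11100101 → 3-byte char #1 = E5 9D AB.
Offset 3: leading byte 0xEC = 11101100 → 3-byte char #2 = EC 8B 93.
Offset 6: leading byte 0xE9 = 11101001 → 3-byte char #3 = E9 AD B9.
Offset 9: leading byte 0xCF = 11001111 → 2-byte char #4 = CF 96.
Offset 11: leading byte 0xF1 = 11110001 → 4-byte char #5 = F1 BA B4 96.
Offset 15: leading byte 0xE3 = 11100011 → 3-byte char #6 = E3 AC B1.
Offset 18: leading byte 0xF0 = 11110000 → 4-byte char #7 = F0 A3 A3 B3.
Leading byte 0xF0 = 11110000 matches 11110xxx → 4-byte sequence.
Byte 1: 0xF0 = 11110000, payload 000 (3 bits).
Byte 2: 0xA3 = 10100011 (10xxxxxx ✓), payload 100011.
Byte 3: 0xA3 = 10100011 (10xxxxxx ✓), payload 100011.
Byte 4: 0xB3 = 10110011 (10xxxxxx ✓), payload 110011.
Concatenate: 000100011100011110011 = 0x238F3 (21 bits → U+238F3).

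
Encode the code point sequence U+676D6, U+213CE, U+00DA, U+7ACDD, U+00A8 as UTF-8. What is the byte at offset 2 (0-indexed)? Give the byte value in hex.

U+676D6 → 4-byte form F1 A7 9B 96 at offsets 0–3.
Offset 2 falls in char 1's range; it's byte 3 of F1 A7 9B 96 = 0x9B.

0x9B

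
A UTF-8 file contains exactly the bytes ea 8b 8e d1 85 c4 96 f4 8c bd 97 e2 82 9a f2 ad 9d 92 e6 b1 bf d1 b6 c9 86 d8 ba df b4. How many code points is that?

11

Byte at offset 0: 0xEA = 11101010 → 3-byte char (#1). Advance 3.
Byte at offset 3: 0xD1 = 11010001 → 2-byte char (#2). Advance 2.
Byte at offset 5: 0xC4 = 11000100 → 2-byte char (#3). Advance 2.
Byte at offset 7: 0xF4 = 11110100 → 4-byte char (#4). Advance 4.
Byte at offset 11: 0xE2 = 11100010 → 3-byte char (#5). Advance 3.
Byte at offset 14: 0xF2 = 11110010 → 4-byte char (#6). Advance 4.
Byte at offset 18: 0xE6 = 11100110 → 3-byte char (#7). Advance 3.
Byte at offset 21: 0xD1 = 11010001 → 2-byte char (#8). Advance 2.
Byte at offset 23: 0xC9 = 11001001 → 2-byte char (#9). Advance 2.
Byte at offset 25: 0xD8 = 11011000 → 2-byte char (#10). Advance 2.
Byte at offset 27: 0xDF = 11011111 → 2-byte char (#11). Advance 2.
Reached end at offset 29 after 11 code points.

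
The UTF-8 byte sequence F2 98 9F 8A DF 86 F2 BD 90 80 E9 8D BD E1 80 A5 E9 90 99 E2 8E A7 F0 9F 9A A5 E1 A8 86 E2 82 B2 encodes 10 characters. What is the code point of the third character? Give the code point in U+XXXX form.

U+BD400

Offset 0: leading byte 0xF2 = 11110010 → 4-byte char #1 = F2 98 9F 8A.
Offset 4: leading byte 0xDF = 11011111 → 2-byte char #2 = DF 86.
Offset 6: leading byte 0xF2 = 11110010 → 4-byte char #3 = F2 BD 90 80.
Leading byte 0xF2 = 11110010 matches 11110xxx → 4-byte sequence.
Byte 1: 0xF2 = 11110010, payload 010 (3 bits).
Byte 2: 0xBD = 10111101 (10xxxxxx ✓), payload 111101.
Byte 3: 0x90 = 10010000 (10xxxxxx ✓), payload 010000.
Byte 4: 0x80 = 10000000 (10xxxxxx ✓), payload 000000.
Concatenate: 010111101010000000000 = 0xBD400 (21 bits → U+BD400).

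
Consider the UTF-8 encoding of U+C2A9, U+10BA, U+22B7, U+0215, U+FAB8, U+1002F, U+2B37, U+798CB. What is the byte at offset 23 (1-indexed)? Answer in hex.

1-indexed offset 23 is 0-indexed offset 22.
U+C2A9 → 3-byte form EC 8A A9 at offsets 0–2.
U+10BA → 3-byte form E1 82 BA at offsets 3–5.
U+22B7 → 3-byte form E2 8A B7 at offsets 6–8.
U+0215 → 2-byte form C8 95 at offsets 9–10.
U+FAB8 → 3-byte form EF AA B8 at offsets 11–13.
U+1002F → 4-byte form F0 90 80 AF at offsets 14–17.
U+2B37 → 3-byte form E2 AC B7 at offsets 18–20.
U+798CB → 4-byte form F1 B9 A3 8B at offsets 21–24.
Offset 22 falls in char 8's range; it's byte 2 of F1 B9 A3 8B = 0xB9.

0xB9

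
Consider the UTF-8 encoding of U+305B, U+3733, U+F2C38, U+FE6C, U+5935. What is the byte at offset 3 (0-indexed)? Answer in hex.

U+305B → 3-byte form E3 81 9B at offsets 0–2.
U+3733 → 3-byte form E3 9C B3 at offsets 3–5.
Offset 3 falls in char 2's range; it's byte 1 of E3 9C B3 = 0xE3.

0xE3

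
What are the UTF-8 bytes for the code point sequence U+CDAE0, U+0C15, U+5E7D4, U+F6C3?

U+CDAE0: 4-byte form → F3 8D AB A0.
U+0C15: 3-byte form → E0 B0 95.
U+5E7D4: 4-byte form → F1 9E 9F 94.
U+F6C3: 3-byte form → EF 9B 83.
Concatenated (14 bytes): F3 8D AB A0 E0 B0 95 F1 9E 9F 94 EF 9B 83.

F3 8D AB A0 E0 B0 95 F1 9E 9F 94 EF 9B 83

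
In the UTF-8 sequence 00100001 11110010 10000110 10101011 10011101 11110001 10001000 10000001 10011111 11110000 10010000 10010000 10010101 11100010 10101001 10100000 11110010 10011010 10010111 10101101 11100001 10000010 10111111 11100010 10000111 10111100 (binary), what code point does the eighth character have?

Offset 0: leading byte 0x21 = 00100001 → 1-byte char #1 = 21.
Offset 1: leading byte 0xF2 = 11110010 → 4-byte char #2 = F2 86 AB 9D.
Offset 5: leading byte 0xF1 = 11110001 → 4-byte char #3 = F1 88 81 9F.
Offset 9: leading byte 0xF0 = 11110000 → 4-byte char #4 = F0 90 90 95.
Offset 13: leading byte 0xE2 = 11100010 → 3-byte char #5 = E2 A9 A0.
Offset 16: leading byte 0xF2 = 11110010 → 4-byte char #6 = F2 9A 97 AD.
Offset 20: leading byte 0xE1 = 11100001 → 3-byte char #7 = E1 82 BF.
Offset 23: leading byte 0xE2 = 11100010 → 3-byte char #8 = E2 87 BC.
Leading byte 0xE2 = 11100010 matches 1110xxxx → 3-byte sequence.
Byte 1: 0xE2 = 11100010, payload 0010 (4 bits).
Byte 2: 0x87 = 10000111 (10xxxxxx ✓), payload 000111.
Byte 3: 0xBC = 10111100 (10xxxxxx ✓), payload 111100.
Concatenate: 0010000111111100 = 0x21FC (16 bits → U+21FC).

U+21FC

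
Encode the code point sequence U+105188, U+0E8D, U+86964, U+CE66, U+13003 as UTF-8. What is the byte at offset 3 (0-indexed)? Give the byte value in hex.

0x88

U+105188 → 4-byte form F4 85 86 88 at offsets 0–3.
Offset 3 falls in char 1's range; it's byte 4 of F4 85 86 88 = 0x88.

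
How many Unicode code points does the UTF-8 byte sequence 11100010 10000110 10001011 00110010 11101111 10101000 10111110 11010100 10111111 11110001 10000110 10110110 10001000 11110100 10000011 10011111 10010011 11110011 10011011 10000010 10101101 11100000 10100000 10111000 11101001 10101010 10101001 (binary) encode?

9

Byte at offset 0: 0xE2 = 11100010 → 3-byte char (#1). Advance 3.
Byte at offset 3: 0x32 = 00110010 → 1-byte char (#2). Advance 1.
Byte at offset 4: 0xEF = 11101111 → 3-byte char (#3). Advance 3.
Byte at offset 7: 0xD4 = 11010100 → 2-byte char (#4). Advance 2.
Byte at offset 9: 0xF1 = 11110001 → 4-byte char (#5). Advance 4.
Byte at offset 13: 0xF4 = 11110100 → 4-byte char (#6). Advance 4.
Byte at offset 17: 0xF3 = 11110011 → 4-byte char (#7). Advance 4.
Byte at offset 21: 0xE0 = 11100000 → 3-byte char (#8). Advance 3.
Byte at offset 24: 0xE9 = 11101001 → 3-byte char (#9). Advance 3.
Reached end at offset 27 after 9 code points.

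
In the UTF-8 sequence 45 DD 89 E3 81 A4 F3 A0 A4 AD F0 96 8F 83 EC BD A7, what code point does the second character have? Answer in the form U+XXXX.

U+0749

Offset 0: leading byte 0x45 = 01000101 → 1-byte char #1 = 45.
Offset 1: leading byte 0xDD = 11011101 → 2-byte char #2 = DD 89.
Leading byte 0xDD = 11011101 matches 110xxxxx → 2-byte sequence.
Byte 1: 0xDD = 11011101, payload 11101 (5 bits).
Byte 2: 0x89 = 10001001 (10xxxxxx ✓), payload 001001.
Concatenate: 11101001001 = 0x749 (11 bits → U+0749).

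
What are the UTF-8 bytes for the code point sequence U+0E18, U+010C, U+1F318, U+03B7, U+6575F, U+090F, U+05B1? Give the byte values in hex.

E0 B8 98 C4 8C F0 9F 8C 98 CE B7 F1 A5 9D 9F E0 A4 8F D6 B1

U+0E18: 3-byte form → E0 B8 98.
U+010C: 2-byte form → C4 8C.
U+1F318: 4-byte form → F0 9F 8C 98.
U+03B7: 2-byte form → CE B7.
U+6575F: 4-byte form → F1 A5 9D 9F.
U+090F: 3-byte form → E0 A4 8F.
U+05B1: 2-byte form → D6 B1.
Concatenated (20 bytes): E0 B8 98 C4 8C F0 9F 8C 98 CE B7 F1 A5 9D 9F E0 A4 8F D6 B1.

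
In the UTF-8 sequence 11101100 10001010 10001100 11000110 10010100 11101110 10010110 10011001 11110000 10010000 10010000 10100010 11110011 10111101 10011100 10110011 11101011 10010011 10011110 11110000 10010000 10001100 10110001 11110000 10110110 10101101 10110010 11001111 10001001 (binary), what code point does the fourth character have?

Offset 0: leading byte 0xEC = 11101100 → 3-byte char #1 = EC 8A 8C.
Offset 3: leading byte 0xC6 = 11000110 → 2-byte char #2 = C6 94.
Offset 5: leading byte 0xEE = 11101110 → 3-byte char #3 = EE 96 99.
Offset 8: leading byte 0xF0 = 11110000 → 4-byte char #4 = F0 90 90 A2.
Leading byte 0xF0 = 11110000 matches 11110xxx → 4-byte sequence.
Byte 1: 0xF0 = 11110000, payload 000 (3 bits).
Byte 2: 0x90 = 10010000 (10xxxxxx ✓), payload 010000.
Byte 3: 0x90 = 10010000 (10xxxxxx ✓), payload 010000.
Byte 4: 0xA2 = 10100010 (10xxxxxx ✓), payload 100010.
Concatenate: 000010000010000100010 = 0x10422 (21 bits → U+10422).

U+10422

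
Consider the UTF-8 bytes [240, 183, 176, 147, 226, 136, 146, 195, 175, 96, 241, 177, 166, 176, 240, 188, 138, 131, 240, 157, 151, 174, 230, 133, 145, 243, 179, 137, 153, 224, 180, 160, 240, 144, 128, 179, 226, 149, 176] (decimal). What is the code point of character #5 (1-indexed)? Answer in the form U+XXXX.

U+719B0

Offset 0: leading byte 0xF0 = 11110000 → 4-byte char #1 = F0 B7 B0 93.
Offset 4: leading byte 0xE2 = 11100010 → 3-byte char #2 = E2 88 92.
Offset 7: leading byte 0xC3 = 11000011 → 2-byte char #3 = C3 AF.
Offset 9: leading byte 0x60 = 01100000 → 1-byte char #4 = 60.
Offset 10: leading byte 0xF1 = 11110001 → 4-byte char #5 = F1 B1 A6 B0.
Leading byte 0xF1 = 11110001 matches 11110xxx → 4-byte sequence.
Byte 1: 0xF1 = 11110001, payload 001 (3 bits).
Byte 2: 0xB1 = 10110001 (10xxxxxx ✓), payload 110001.
Byte 3: 0xA6 = 10100110 (10xxxxxx ✓), payload 100110.
Byte 4: 0xB0 = 10110000 (10xxxxxx ✓), payload 110000.
Concatenate: 001110001100110110000 = 0x719B0 (21 bits → U+719B0).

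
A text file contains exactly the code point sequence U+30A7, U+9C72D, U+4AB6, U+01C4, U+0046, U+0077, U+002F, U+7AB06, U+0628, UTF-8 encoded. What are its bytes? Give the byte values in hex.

U+30A7: 3-byte form → E3 82 A7.
U+9C72D: 4-byte form → F2 9C 9C AD.
U+4AB6: 3-byte form → E4 AA B6.
U+01C4: 2-byte form → C7 84.
U+0046: 1-byte form → 46.
U+0077: 1-byte form → 77.
U+002F: 1-byte form → 2F.
U+7AB06: 4-byte form → F1 BA AC 86.
U+0628: 2-byte form → D8 A8.
Concatenated (21 bytes): E3 82 A7 F2 9C 9C AD E4 AA B6 C7 84 46 77 2F F1 BA AC 86 D8 A8.

E3 82 A7 F2 9C 9C AD E4 AA B6 C7 84 46 77 2F F1 BA AC 86 D8 A8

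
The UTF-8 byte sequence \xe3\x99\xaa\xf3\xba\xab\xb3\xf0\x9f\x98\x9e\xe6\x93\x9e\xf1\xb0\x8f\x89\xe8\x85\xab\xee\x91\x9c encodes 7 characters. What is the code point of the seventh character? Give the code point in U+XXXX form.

U+E45C

Offset 0: leading byte 0xE3 = 11100011 → 3-byte char #1 = E3 99 AA.
Offset 3: leading byte 0xF3 = 11110011 → 4-byte char #2 = F3 BA AB B3.
Offset 7: leading byte 0xF0 = 11110000 → 4-byte char #3 = F0 9F 98 9E.
Offset 11: leading byte 0xE6 = 11100110 → 3-byte char #4 = E6 93 9E.
Offset 14: leading byte 0xF1 = 11110001 → 4-byte char #5 = F1 B0 8F 89.
Offset 18: leading byte 0xE8 = 11101000 → 3-byte char #6 = E8 85 AB.
Offset 21: leading byte 0xEE = 11101110 → 3-byte char #7 = EE 91 9C.
Leading byte 0xEE = 11101110 matches 1110xxxx → 3-byte sequence.
Byte 1: 0xEE = 11101110, payload 1110 (4 bits).
Byte 2: 0x91 = 10010001 (10xxxxxx ✓), payload 010001.
Byte 3: 0x9C = 10011100 (10xxxxxx ✓), payload 011100.
Concatenate: 1110010001011100 = 0xE45C (16 bits → U+E45C).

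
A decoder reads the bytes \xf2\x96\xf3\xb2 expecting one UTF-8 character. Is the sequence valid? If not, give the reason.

invalid (non-continuation byte where continuation expected)

Leading byte 0xF2 = 11110010 → 4-byte form.
Byte 3 is 0xF3 = 11110011, which is not 10xxxxxx — expected a continuation byte.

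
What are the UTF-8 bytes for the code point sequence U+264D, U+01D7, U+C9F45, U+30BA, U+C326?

E2 99 8D C7 97 F3 89 BD 85 E3 82 BA EC 8C A6

U+264D: 3-byte form → E2 99 8D.
U+01D7: 2-byte form → C7 97.
U+C9F45: 4-byte form → F3 89 BD 85.
U+30BA: 3-byte form → E3 82 BA.
U+C326: 3-byte form → EC 8C A6.
Concatenated (15 bytes): E2 99 8D C7 97 F3 89 BD 85 E3 82 BA EC 8C A6.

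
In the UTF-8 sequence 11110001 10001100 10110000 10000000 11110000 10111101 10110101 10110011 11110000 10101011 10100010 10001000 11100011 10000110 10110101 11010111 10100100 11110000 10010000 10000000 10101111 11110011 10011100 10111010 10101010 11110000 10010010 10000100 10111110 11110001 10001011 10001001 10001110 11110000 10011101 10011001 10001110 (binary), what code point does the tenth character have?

Offset 0: leading byte 0xF1 = 11110001 → 4-byte char #1 = F1 8C B0 80.
Offset 4: leading byte 0xF0 = 11110000 → 4-byte char #2 = F0 BD B5 B3.
Offset 8: leading byte 0xF0 = 11110000 → 4-byte char #3 = F0 AB A2 88.
Offset 12: leading byte 0xE3 = 11100011 → 3-byte char #4 = E3 86 B5.
Offset 15: leading byte 0xD7 = 11010111 → 2-byte char #5 = D7 A4.
Offset 17: leading byte 0xF0 = 11110000 → 4-byte char #6 = F0 90 80 AF.
Offset 21: leading byte 0xF3 = 11110011 → 4-byte char #7 = F3 9C BA AA.
Offset 25: leading byte 0xF0 = 11110000 → 4-byte char #8 = F0 92 84 BE.
Offset 29: leading byte 0xF1 = 11110001 → 4-byte char #9 = F1 8B 89 8E.
Offset 33: leading byte 0xF0 = 11110000 → 4-byte char #10 = F0 9D 99 8E.
Leading byte 0xF0 = 11110000 matches 11110xxx → 4-byte sequence.
Byte 1: 0xF0 = 11110000, payload 000 (3 bits).
Byte 2: 0x9D = 10011101 (10xxxxxx ✓), payload 011101.
Byte 3: 0x99 = 10011001 (10xxxxxx ✓), payload 011001.
Byte 4: 0x8E = 10001110 (10xxxxxx ✓), payload 001110.
Concatenate: 000011101011001001110 = 0x1D64E (21 bits → U+1D64E).

U+1D64E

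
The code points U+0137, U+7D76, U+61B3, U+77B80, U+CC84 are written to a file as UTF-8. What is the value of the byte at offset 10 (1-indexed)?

1-indexed offset 10 is 0-indexed offset 9.
U+0137 → 2-byte form C4 B7 at offsets 0–1.
U+7D76 → 3-byte form E7 B5 B6 at offsets 2–4.
U+61B3 → 3-byte form E6 86 B3 at offsets 5–7.
U+77B80 → 4-byte form F1 B7 AE 80 at offsets 8–11.
Offset 9 falls in char 4's range; it's byte 2 of F1 B7 AE 80 = 0xB7.

0xB7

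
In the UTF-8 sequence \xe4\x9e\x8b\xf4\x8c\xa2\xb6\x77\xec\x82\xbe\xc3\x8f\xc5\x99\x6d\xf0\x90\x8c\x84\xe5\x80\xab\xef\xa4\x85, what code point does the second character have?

U+10C8B6

Offset 0: leading byte 0xE4 = 11100100 → 3-byte char #1 = E4 9E 8B.
Offset 3: leading byte 0xF4 = 11110100 → 4-byte char #2 = F4 8C A2 B6.
Leading byte 0xF4 = 11110100 matches 11110xxx → 4-byte sequence.
Byte 1: 0xF4 = 11110100, payload 100 (3 bits).
Byte 2: 0x8C = 10001100 (10xxxxxx ✓), payload 001100.
Byte 3: 0xA2 = 10100010 (10xxxxxx ✓), payload 100010.
Byte 4: 0xB6 = 10110110 (10xxxxxx ✓), payload 110110.
Concatenate: 100001100100010110110 = 0x10C8B6 (21 bits → U+10C8B6).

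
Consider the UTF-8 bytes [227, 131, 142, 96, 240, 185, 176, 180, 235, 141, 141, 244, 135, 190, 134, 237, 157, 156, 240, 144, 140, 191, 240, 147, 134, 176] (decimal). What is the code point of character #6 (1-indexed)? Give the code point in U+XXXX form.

Offset 0: leading byte 0xE3 = 11100011 → 3-byte char #1 = E3 83 8E.
Offset 3: leading byte 0x60 = 01100000 → 1-byte char #2 = 60.
Offset 4: leading byte 0xF0 = 11110000 → 4-byte char #3 = F0 B9 B0 B4.
Offset 8: leading byte 0xEB = 11101011 → 3-byte char #4 = EB 8D 8D.
Offset 11: leading byte 0xF4 = 11110100 → 4-byte char #5 = F4 87 BE 86.
Offset 15: leading byte 0xED = 11101101 → 3-byte char #6 = ED 9D 9C.
Leading byte 0xED = 11101101 matches 1110xxxx → 3-byte sequence.
Byte 1: 0xED = 11101101, payload 1101 (4 bits).
Byte 2: 0x9D = 10011101 (10xxxxxx ✓), payload 011101.
Byte 3: 0x9C = 10011100 (10xxxxxx ✓), payload 011100.
Concatenate: 1101011101011100 = 0xD75C (16 bits → U+D75C).

U+D75C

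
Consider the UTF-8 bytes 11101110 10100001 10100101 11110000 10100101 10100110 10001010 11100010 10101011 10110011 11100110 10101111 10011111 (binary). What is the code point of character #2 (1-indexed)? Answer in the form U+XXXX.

Offset 0: leading byte 0xEE = 11101110 → 3-byte char #1 = EE A1 A5.
Offset 3: leading byte 0xF0 = 11110000 → 4-byte char #2 = F0 A5 A6 8A.
Leading byte 0xF0 = 11110000 matches 11110xxx → 4-byte sequence.
Byte 1: 0xF0 = 11110000, payload 000 (3 bits).
Byte 2: 0xA5 = 10100101 (10xxxxxx ✓), payload 100101.
Byte 3: 0xA6 = 10100110 (10xxxxxx ✓), payload 100110.
Byte 4: 0x8A = 10001010 (10xxxxxx ✓), payload 001010.
Concatenate: 000100101100110001010 = 0x2598A (21 bits → U+2598A).

U+2598A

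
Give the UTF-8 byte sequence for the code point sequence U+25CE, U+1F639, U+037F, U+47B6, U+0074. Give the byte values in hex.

U+25CE: 3-byte form → E2 97 8E.
U+1F639: 4-byte form → F0 9F 98 B9.
U+037F: 2-byte form → CD BF.
U+47B6: 3-byte form → E4 9E B6.
U+0074: 1-byte form → 74.
Concatenated (13 bytes): E2 97 8E F0 9F 98 B9 CD BF E4 9E B6 74.

E2 97 8E F0 9F 98 B9 CD BF E4 9E B6 74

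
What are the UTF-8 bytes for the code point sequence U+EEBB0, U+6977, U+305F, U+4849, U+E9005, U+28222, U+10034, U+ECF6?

F3 AE AE B0 E6 A5 B7 E3 81 9F E4 A1 89 F3 A9 80 85 F0 A8 88 A2 F0 90 80 B4 EE B3 B6

U+EEBB0: 4-byte form → F3 AE AE B0.
U+6977: 3-byte form → E6 A5 B7.
U+305F: 3-byte form → E3 81 9F.
U+4849: 3-byte form → E4 A1 89.
U+E9005: 4-byte form → F3 A9 80 85.
U+28222: 4-byte form → F0 A8 88 A2.
U+10034: 4-byte form → F0 90 80 B4.
U+ECF6: 3-byte form → EE B3 B6.
Concatenated (28 bytes): F3 AE AE B0 E6 A5 B7 E3 81 9F E4 A1 89 F3 A9 80 85 F0 A8 88 A2 F0 90 80 B4 EE B3 B6.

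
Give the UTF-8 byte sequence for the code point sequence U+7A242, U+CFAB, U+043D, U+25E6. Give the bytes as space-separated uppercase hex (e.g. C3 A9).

F1 BA 89 82 EC BE AB D0 BD E2 97 A6

U+7A242: 4-byte form → F1 BA 89 82.
U+CFAB: 3-byte form → EC BE AB.
U+043D: 2-byte form → D0 BD.
U+25E6: 3-byte form → E2 97 A6.
Concatenated (12 bytes): F1 BA 89 82 EC BE AB D0 BD E2 97 A6.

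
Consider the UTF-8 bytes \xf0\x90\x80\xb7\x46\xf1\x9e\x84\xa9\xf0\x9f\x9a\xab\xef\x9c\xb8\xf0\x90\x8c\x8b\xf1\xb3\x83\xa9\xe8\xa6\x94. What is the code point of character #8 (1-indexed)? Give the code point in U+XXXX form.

U+8994

Offset 0: leading byte 0xF0 = 11110000 → 4-byte char #1 = F0 90 80 B7.
Offset 4: leading byte 0x46 = 01000110 → 1-byte char #2 = 46.
Offset 5: leading byte 0xF1 = 11110001 → 4-byte char #3 = F1 9E 84 A9.
Offset 9: leading byte 0xF0 = 11110000 → 4-byte char #4 = F0 9F 9A AB.
Offset 13: leading byte 0xEF = 11101111 → 3-byte char #5 = EF 9C B8.
Offset 16: leading byte 0xF0 = 11110000 → 4-byte char #6 = F0 90 8C 8B.
Offset 20: leading byte 0xF1 = 11110001 → 4-byte char #7 = F1 B3 83 A9.
Offset 24: leading byte 0xE8 = 11101000 → 3-byte char #8 = E8 A6 94.
Leading byte 0xE8 = 11101000 matches 1110xxxx → 3-byte sequence.
Byte 1: 0xE8 = 11101000, payload 1000 (4 bits).
Byte 2: 0xA6 = 10100110 (10xxxxxx ✓), payload 100110.
Byte 3: 0x94 = 10010100 (10xxxxxx ✓), payload 010100.
Concatenate: 1000100110010100 = 0x8994 (16 bits → U+8994).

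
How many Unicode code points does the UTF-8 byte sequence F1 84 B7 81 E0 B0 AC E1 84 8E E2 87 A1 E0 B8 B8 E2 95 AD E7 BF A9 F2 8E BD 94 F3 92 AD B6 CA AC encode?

10

Byte at offset 0: 0xF1 = 11110001 → 4-byte char (#1). Advance 4.
Byte at offset 4: 0xE0 = 11100000 → 3-byte char (#2). Advance 3.
Byte at offset 7: 0xE1 = 11100001 → 3-byte char (#3). Advance 3.
Byte at offset 10: 0xE2 = 11100010 → 3-byte char (#4). Advance 3.
Byte at offset 13: 0xE0 = 11100000 → 3-byte char (#5). Advance 3.
Byte at offset 16: 0xE2 = 11100010 → 3-byte char (#6). Advance 3.
Byte at offset 19: 0xE7 = 11100111 → 3-byte char (#7). Advance 3.
Byte at offset 22: 0xF2 = 11110010 → 4-byte char (#8). Advance 4.
Byte at offset 26: 0xF3 = 11110011 → 4-byte char (#9). Advance 4.
Byte at offset 30: 0xCA = 11001010 → 2-byte char (#10). Advance 2.
Reached end at offset 32 after 10 code points.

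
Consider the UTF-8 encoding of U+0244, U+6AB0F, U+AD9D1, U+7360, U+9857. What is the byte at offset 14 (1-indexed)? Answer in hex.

1-indexed offset 14 is 0-indexed offset 13.
U+0244 → 2-byte form C9 84 at offsets 0–1.
U+6AB0F → 4-byte form F1 AA AC 8F at offsets 2–5.
U+AD9D1 → 4-byte form F2 AD A7 91 at offsets 6–9.
U+7360 → 3-byte form E7 8D A0 at offsets 10–12.
U+9857 → 3-byte form E9 A1 97 at offsets 13–15.
Offset 13 falls in char 5's range; it's byte 1 of E9 A1 97 = 0xE9.

0xE9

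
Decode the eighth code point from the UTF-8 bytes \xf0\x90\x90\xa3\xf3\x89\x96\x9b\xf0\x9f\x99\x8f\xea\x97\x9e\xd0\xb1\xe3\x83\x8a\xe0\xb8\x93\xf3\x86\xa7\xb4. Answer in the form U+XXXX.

U+C69F4

Offset 0: leading byte 0xF0 = 11110000 → 4-byte char #1 = F0 90 90 A3.
Offset 4: leading byte 0xF3 = 11110011 → 4-byte char #2 = F3 89 96 9B.
Offset 8: leading byte 0xF0 = 11110000 → 4-byte char #3 = F0 9F 99 8F.
Offset 12: leading byte 0xEA = 11101010 → 3-byte char #4 = EA 97 9E.
Offset 15: leading byte 0xD0 = 11010000 → 2-byte char #5 = D0 B1.
Offset 17: leading byte 0xE3 = 11100011 → 3-byte char #6 = E3 83 8A.
Offset 20: leading byte 0xE0 = 11100000 → 3-byte char #7 = E0 B8 93.
Offset 23: leading byte 0xF3 = 11110011 → 4-byte char #8 = F3 86 A7 B4.
Leading byte 0xF3 = 11110011 matches 11110xxx → 4-byte sequence.
Byte 1: 0xF3 = 11110011, payload 011 (3 bits).
Byte 2: 0x86 = 10000110 (10xxxxxx ✓), payload 000110.
Byte 3: 0xA7 = 10100111 (10xxxxxx ✓), payload 100111.
Byte 4: 0xB4 = 10110100 (10xxxxxx ✓), payload 110100.
Concatenate: 011000110100111110100 = 0xC69F4 (21 bits → U+C69F4).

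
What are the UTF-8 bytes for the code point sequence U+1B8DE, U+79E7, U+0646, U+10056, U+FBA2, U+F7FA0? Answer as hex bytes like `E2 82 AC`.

U+1B8DE: 4-byte form → F0 9B A3 9E.
U+79E7: 3-byte form → E7 A7 A7.
U+0646: 2-byte form → D9 86.
U+10056: 4-byte form → F0 90 81 96.
U+FBA2: 3-byte form → EF AE A2.
U+F7FA0: 4-byte form → F3 B7 BE A0.
Concatenated (20 bytes): F0 9B A3 9E E7 A7 A7 D9 86 F0 90 81 96 EF AE A2 F3 B7 BE A0.

F0 9B A3 9E E7 A7 A7 D9 86 F0 90 81 96 EF AE A2 F3 B7 BE A0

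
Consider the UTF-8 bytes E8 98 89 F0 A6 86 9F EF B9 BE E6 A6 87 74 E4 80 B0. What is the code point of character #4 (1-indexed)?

U+6987

Offset 0: leading byte 0xE8 = 11101000 → 3-byte char #1 = E8 98 89.
Offset 3: leading byte 0xF0 = 11110000 → 4-byte char #2 = F0 A6 86 9F.
Offset 7: leading byte 0xEF = 11101111 → 3-byte char #3 = EF B9 BE.
Offset 10: leading byte 0xE6 = 11100110 → 3-byte char #4 = E6 A6 87.
Leading byte 0xE6 = 11100110 matches 1110xxxx → 3-byte sequence.
Byte 1: 0xE6 = 11100110, payload 0110 (4 bits).
Byte 2: 0xA6 = 10100110 (10xxxxxx ✓), payload 100110.
Byte 3: 0x87 = 10000111 (10xxxxxx ✓), payload 000111.
Concatenate: 0110100110000111 = 0x6987 (16 bits → U+6987).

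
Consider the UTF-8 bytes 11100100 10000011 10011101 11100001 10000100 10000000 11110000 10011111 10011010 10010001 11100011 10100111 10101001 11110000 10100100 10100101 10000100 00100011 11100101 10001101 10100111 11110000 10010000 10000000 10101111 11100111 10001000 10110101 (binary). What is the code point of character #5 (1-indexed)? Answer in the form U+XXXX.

U+24944

Offset 0: leading byte 0xE4 = 11100100 → 3-byte char #1 = E4 83 9D.
Offset 3: leading byte 0xE1 = 11100001 → 3-byte char #2 = E1 84 80.
Offset 6: leading byte 0xF0 = 11110000 → 4-byte char #3 = F0 9F 9A 91.
Offset 10: leading byte 0xE3 = 11100011 → 3-byte char #4 = E3 A7 A9.
Offset 13: leading byte 0xF0 = 11110000 → 4-byte char #5 = F0 A4 A5 84.
Leading byte 0xF0 = 11110000 matches 11110xxx → 4-byte sequence.
Byte 1: 0xF0 = 11110000, payload 000 (3 bits).
Byte 2: 0xA4 = 10100100 (10xxxxxx ✓), payload 100100.
Byte 3: 0xA5 = 10100101 (10xxxxxx ✓), payload 100101.
Byte 4: 0x84 = 10000100 (10xxxxxx ✓), payload 000100.
Concatenate: 000100100100101000100 = 0x24944 (21 bits → U+24944).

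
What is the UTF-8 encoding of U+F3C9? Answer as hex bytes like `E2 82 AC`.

EF 8F 89

U+F3C9 = 0xF3C9 = 62409 decimal. In range U+0800–U+FFFF → 3-byte form: 1110xxxx 10xxxxxx 10xxxxxx.
Binary (16 bits): 1111001111001001.
Split 4+6+6: 1111 | 001111 | 001001.
Byte 1: 11101111 = 0xEF.
Byte 2: 10001111 = 0x8F.
Byte 3: 10001001 = 0x89.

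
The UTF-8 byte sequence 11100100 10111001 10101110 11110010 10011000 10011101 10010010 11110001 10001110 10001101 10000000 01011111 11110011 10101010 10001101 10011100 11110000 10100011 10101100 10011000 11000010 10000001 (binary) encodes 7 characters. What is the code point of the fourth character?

Offset 0: leading byte 0xE4 = 11100100 → 3-byte char #1 = E4 B9 AE.
Offset 3: leading byte 0xF2 = 11110010 → 4-byte char #2 = F2 98 9D 92.
Offset 7: leading byte 0xF1 = 11110001 → 4-byte char #3 = F1 8E 8D 80.
Offset 11: leading byte 0x5F = 01011111 → 1-byte char #4 = 5F.
Leading byte 0x5F = 01011111 matches 0xxxxxxx → 1-byte sequence.
Byte 1: 0x5F = 01011111, payload 1011111 (7 bits).
Concatenate: 1011111 = 0x5F (7 bits → U+005F).

U+005F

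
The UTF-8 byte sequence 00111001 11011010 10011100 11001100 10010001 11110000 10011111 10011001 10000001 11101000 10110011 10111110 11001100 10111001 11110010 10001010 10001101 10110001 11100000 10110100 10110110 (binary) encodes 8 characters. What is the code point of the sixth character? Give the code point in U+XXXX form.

U+0339

Offset 0: leading byte 0x39 = 00111001 → 1-byte char #1 = 39.
Offset 1: leading byte 0xDA = 11011010 → 2-byte char #2 = DA 9C.
Offset 3: leading byte 0xCC = 11001100 → 2-byte char #3 = CC 91.
Offset 5: leading byte 0xF0 = 11110000 → 4-byte char #4 = F0 9F 99 81.
Offset 9: leading byte 0xE8 = 11101000 → 3-byte char #5 = E8 B3 BE.
Offset 12: leading byte 0xCC = 11001100 → 2-byte char #6 = CC B9.
Leading byte 0xCC = 11001100 matches 110xxxxx → 2-byte sequence.
Byte 1: 0xCC = 11001100, payload 01100 (5 bits).
Byte 2: 0xB9 = 10111001 (10xxxxxx ✓), payload 111001.
Concatenate: 01100111001 = 0x339 (11 bits → U+0339).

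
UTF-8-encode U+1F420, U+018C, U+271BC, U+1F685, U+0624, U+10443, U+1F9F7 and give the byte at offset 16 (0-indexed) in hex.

0xF0

U+1F420 → 4-byte form F0 9F 90 A0 at offsets 0–3.
U+018C → 2-byte form C6 8C at offsets 4–5.
U+271BC → 4-byte form F0 A7 86 BC at offsets 6–9.
U+1F685 → 4-byte form F0 9F 9A 85 at offsets 10–13.
U+0624 → 2-byte form D8 A4 at offsets 14–15.
U+10443 → 4-byte form F0 90 91 83 at offsets 16–19.
Offset 16 falls in char 6's range; it's byte 1 of F0 90 91 83 = 0xF0.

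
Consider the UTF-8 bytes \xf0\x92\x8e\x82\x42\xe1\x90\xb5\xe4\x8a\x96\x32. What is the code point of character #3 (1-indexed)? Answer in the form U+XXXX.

Offset 0: leading byte 0xF0 = 11110000 → 4-byte char #1 = F0 92 8E 82.
Offset 4: leading byte 0x42 = 01000010 → 1-byte char #2 = 42.
Offset 5: leading byte 0xE1 = 11100001 → 3-byte char #3 = E1 90 B5.
Leading byte 0xE1 = 11100001 matches 1110xxxx → 3-byte sequence.
Byte 1: 0xE1 = 11100001, payload 0001 (4 bits).
Byte 2: 0x90 = 10010000 (10xxxxxx ✓), payload 010000.
Byte 3: 0xB5 = 10110101 (10xxxxxx ✓), payload 110101.
Concatenate: 0001010000110101 = 0x1435 (16 bits → U+1435).

U+1435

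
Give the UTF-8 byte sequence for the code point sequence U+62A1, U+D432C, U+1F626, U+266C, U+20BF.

U+62A1: 3-byte form → E6 8A A1.
U+D432C: 4-byte form → F3 94 8C AC.
U+1F626: 4-byte form → F0 9F 98 A6.
U+266C: 3-byte form → E2 99 AC.
U+20BF: 3-byte form → E2 82 BF.
Concatenated (17 bytes): E6 8A A1 F3 94 8C AC F0 9F 98 A6 E2 99 AC E2 82 BF.

E6 8A A1 F3 94 8C AC F0 9F 98 A6 E2 99 AC E2 82 BF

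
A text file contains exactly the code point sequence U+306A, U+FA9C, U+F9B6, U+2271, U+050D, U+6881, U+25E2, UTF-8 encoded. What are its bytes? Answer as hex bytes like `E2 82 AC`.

U+306A: 3-byte form → E3 81 AA.
U+FA9C: 3-byte form → EF AA 9C.
U+F9B6: 3-byte form → EF A6 B6.
U+2271: 3-byte form → E2 89 B1.
U+050D: 2-byte form → D4 8D.
U+6881: 3-byte form → E6 A2 81.
U+25E2: 3-byte form → E2 97 A2.
Concatenated (20 bytes): E3 81 AA EF AA 9C EF A6 B6 E2 89 B1 D4 8D E6 A2 81 E2 97 A2.

E3 81 AA EF AA 9C EF A6 B6 E2 89 B1 D4 8D E6 A2 81 E2 97 A2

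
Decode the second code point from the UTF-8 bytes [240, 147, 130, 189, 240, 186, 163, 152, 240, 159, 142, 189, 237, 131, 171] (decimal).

Offset 0: leading byte 0xF0 = 11110000 → 4-byte char #1 = F0 93 82 BD.
Offset 4: leading byte 0xF0 = 11110000 → 4-byte char #2 = F0 BA A3 98.
Leading byte 0xF0 = 11110000 matches 11110xxx → 4-byte sequence.
Byte 1: 0xF0 = 11110000, payload 000 (3 bits).
Byte 2: 0xBA = 10111010 (10xxxxxx ✓), payload 111010.
Byte 3: 0xA3 = 10100011 (10xxxxxx ✓), payload 100011.
Byte 4: 0x98 = 10011000 (10xxxxxx ✓), payload 011000.
Concatenate: 000111010100011011000 = 0x3A8D8 (21 bits → U+3A8D8).

U+3A8D8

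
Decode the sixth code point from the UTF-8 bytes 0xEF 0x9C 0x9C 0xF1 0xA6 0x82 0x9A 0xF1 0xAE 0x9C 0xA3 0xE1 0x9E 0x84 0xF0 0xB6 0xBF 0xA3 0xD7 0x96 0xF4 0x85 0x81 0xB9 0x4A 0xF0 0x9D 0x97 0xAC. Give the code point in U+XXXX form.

U+05D6

Offset 0: leading byte 0xEF = 11101111 → 3-byte char #1 = EF 9C 9C.
Offset 3: leading byte 0xF1 = 11110001 → 4-byte char #2 = F1 A6 82 9A.
Offset 7: leading byte 0xF1 = 11110001 → 4-byte char #3 = F1 AE 9C A3.
Offset 11: leading byte 0xE1 = 11100001 → 3-byte char #4 = E1 9E 84.
Offset 14: leading byte 0xF0 = 11110000 → 4-byte char #5 = F0 B6 BF A3.
Offset 18: leading byte 0xD7 = 11010111 → 2-byte char #6 = D7 96.
Leading byte 0xD7 = 11010111 matches 110xxxxx → 2-byte sequence.
Byte 1: 0xD7 = 11010111, payload 10111 (5 bits).
Byte 2: 0x96 = 10010110 (10xxxxxx ✓), payload 010110.
Concatenate: 10111010110 = 0x5D6 (11 bits → U+05D6).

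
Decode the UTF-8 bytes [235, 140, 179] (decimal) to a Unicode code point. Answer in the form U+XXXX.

Leading byte 0xEB = 11101011 matches 1110xxxx → 3-byte sequence.
Byte 1: 0xEB = 11101011, payload 1011 (4 bits).
Byte 2: 0x8C = 10001100 (10xxxxxx ✓), payload 001100.
Byte 3: 0xB3 = 10110011 (10xxxxxx ✓), payload 110011.
Concatenate: 1011001100110011 = 0xB333 (16 bits → U+B333).

U+B333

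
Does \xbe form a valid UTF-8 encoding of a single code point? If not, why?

invalid (continuation byte with no leading byte)

Byte 0xBE = 10111110 has the form 10xxxxxx — a continuation byte — but there is no preceding leading byte.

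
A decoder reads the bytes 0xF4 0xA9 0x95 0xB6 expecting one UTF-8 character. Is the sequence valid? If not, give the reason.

Leading byte 0xF4 = 11110100 → 4-byte form.
Payload = 0x129576, which exceeds U+10FFFF, the maximum Unicode code point. (Leading bytes F5–FF, or F4 followed by ≥ 0x90, are invalid.)

invalid (encodes a value above U+10FFFF)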